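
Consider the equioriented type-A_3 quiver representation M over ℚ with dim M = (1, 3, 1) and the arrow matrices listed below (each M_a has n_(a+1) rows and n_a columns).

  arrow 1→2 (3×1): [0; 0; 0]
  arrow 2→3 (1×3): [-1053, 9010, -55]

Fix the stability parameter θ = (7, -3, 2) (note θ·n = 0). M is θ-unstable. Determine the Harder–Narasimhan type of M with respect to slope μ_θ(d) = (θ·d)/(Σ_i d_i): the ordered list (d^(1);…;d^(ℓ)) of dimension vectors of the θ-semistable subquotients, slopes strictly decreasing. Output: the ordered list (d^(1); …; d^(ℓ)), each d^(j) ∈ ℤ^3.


Barcode: M ≅ I[1,1], I[2,2]^2, I[2,3]. HN layers by μ_θ (3 steps, strictly decreasing):
  μ^(1)=7; μ^(2)=2; μ^(3)=-3

((1, 0, 0); (0, 0, 1); (0, 3, 0))


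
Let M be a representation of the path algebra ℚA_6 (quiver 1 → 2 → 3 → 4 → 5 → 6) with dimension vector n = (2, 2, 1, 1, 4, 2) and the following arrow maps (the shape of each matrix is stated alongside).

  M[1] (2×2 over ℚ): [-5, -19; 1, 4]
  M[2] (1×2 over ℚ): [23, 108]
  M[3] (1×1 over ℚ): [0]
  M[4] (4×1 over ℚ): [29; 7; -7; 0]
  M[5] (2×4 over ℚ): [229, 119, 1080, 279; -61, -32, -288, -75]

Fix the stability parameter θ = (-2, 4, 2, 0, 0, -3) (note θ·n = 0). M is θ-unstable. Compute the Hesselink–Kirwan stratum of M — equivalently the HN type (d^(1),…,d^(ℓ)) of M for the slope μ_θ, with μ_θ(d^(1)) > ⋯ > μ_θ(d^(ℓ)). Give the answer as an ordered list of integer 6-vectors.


Barcode: M ≅ I[1,2], I[1,3], I[4,6], I[5,5]^2, I[5,6]. HN layers by μ_θ (6 steps, strictly decreasing):
  μ^(1)=4; μ^(2)=3; μ^(3)=0; μ^(4)=-1; μ^(5)=-3/2; μ^(6)=-2

((0, 1, 0, 0, 0, 0); (0, 1, 1, 0, 0, 0); (0, 0, 0, 0, 2, 0); (0, 0, 0, 1, 1, 1); (0, 0, 0, 0, 1, 1); (2, 0, 0, 0, 0, 0))


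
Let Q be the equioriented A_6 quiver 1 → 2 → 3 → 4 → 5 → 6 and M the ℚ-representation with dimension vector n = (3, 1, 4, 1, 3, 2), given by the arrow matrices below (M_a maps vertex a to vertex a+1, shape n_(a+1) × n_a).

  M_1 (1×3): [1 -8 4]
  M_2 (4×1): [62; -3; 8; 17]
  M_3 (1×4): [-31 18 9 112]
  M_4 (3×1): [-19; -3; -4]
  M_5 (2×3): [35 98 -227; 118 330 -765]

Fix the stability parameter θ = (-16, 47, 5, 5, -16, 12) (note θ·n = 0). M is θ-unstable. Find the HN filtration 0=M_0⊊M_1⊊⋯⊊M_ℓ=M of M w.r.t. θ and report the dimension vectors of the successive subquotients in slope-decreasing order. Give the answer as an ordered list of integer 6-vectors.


Via rank(M_{q-1}∘⋯∘M_p): M ≅ I[1,1]^2, I[1,3], I[3,3]^2, I[3,6], I[5,5], I[5,6].
μ_θ-semistable layers: μ^(1)=26; μ^(2)=12; μ^(3)=5; μ^(4)=-2; μ^(5)=-16

((0, 1, 1, 0, 0, 0); (0, 0, 0, 0, 0, 2); (0, 0, 2, 0, 0, 0); (0, 0, 1, 1, 1, 0); (3, 0, 0, 0, 2, 0))


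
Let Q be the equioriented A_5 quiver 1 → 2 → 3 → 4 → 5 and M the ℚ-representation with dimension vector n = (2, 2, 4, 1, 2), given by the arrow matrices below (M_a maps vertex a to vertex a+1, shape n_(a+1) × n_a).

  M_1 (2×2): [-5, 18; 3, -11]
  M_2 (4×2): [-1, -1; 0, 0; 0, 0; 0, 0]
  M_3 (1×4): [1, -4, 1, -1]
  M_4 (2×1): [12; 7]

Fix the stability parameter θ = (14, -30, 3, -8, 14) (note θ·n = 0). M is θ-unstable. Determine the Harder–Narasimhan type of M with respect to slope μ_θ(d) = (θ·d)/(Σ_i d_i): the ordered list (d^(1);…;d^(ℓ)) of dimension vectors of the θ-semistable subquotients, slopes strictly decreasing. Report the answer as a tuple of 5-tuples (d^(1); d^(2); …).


Via rank(M_{q-1}∘⋯∘M_p): M ≅ I[1,2], I[1,5], I[3,3]^3, I[5,5].
μ_θ-semistable layers: μ^(1)=14; μ^(2)=3; μ^(3)=-5/2; μ^(4)=-8

((0, 0, 0, 0, 2); (0, 0, 3, 0, 0); (0, 0, 1, 1, 0); (2, 2, 0, 0, 0))


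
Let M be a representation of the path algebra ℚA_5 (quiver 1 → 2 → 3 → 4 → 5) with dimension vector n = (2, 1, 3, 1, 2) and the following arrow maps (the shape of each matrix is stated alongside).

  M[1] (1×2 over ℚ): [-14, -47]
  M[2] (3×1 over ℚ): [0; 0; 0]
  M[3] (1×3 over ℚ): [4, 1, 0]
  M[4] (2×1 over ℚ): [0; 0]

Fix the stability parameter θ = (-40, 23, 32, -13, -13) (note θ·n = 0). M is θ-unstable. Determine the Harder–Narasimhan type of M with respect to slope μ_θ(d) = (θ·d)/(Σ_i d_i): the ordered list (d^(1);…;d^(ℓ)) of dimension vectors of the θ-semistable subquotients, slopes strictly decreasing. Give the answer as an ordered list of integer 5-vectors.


Barcode: M ≅ I[1,1], I[1,2], I[3,3]^2, I[3,4], I[5,5]^2. HN layers by μ_θ (5 steps, strictly decreasing):
  μ^(1)=32; μ^(2)=23; μ^(3)=19/2; μ^(4)=-13; μ^(5)=-40

((0, 0, 2, 0, 0); (0, 1, 0, 0, 0); (0, 0, 1, 1, 0); (0, 0, 0, 0, 2); (2, 0, 0, 0, 0))


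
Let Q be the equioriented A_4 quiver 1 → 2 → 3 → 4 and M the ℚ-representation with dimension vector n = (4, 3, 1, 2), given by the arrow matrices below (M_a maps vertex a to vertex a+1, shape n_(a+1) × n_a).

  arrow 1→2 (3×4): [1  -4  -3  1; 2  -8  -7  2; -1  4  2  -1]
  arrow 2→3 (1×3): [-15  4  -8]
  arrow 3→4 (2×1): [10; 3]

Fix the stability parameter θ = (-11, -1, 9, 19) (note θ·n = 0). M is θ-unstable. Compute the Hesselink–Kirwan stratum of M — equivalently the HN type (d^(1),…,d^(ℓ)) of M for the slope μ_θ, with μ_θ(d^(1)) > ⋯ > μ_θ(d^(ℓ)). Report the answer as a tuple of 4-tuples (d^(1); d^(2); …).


Interval decomposition of M: I[1,1]^2, I[1,2], I[1,4], I[2,2], I[4,4].
HN type (ℓ=4): μ^(1)=19; μ^(2)=9; μ^(3)=-1; μ^(4)=-11

((0, 0, 0, 2); (0, 0, 1, 0); (0, 3, 0, 0); (4, 0, 0, 0))


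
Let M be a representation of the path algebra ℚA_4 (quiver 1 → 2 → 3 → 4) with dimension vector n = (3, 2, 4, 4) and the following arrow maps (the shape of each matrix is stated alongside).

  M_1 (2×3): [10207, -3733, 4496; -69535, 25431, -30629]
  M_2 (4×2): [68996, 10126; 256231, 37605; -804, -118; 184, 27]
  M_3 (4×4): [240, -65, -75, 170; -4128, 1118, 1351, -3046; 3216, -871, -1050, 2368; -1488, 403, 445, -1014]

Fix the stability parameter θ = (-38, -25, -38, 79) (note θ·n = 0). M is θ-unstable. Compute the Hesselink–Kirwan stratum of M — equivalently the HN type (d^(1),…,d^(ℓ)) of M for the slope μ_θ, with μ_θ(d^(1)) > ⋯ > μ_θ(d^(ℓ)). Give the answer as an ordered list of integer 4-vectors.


Barcode: M ≅ I[1,1], I[1,3], I[1,4], I[3,3], I[3,4], I[4,4]^2. HN layers by μ_θ (3 steps, strictly decreasing):
  μ^(1)=79; μ^(2)=-63/2; μ^(3)=-38

((0, 0, 0, 4); (0, 2, 2, 0); (3, 0, 2, 0))


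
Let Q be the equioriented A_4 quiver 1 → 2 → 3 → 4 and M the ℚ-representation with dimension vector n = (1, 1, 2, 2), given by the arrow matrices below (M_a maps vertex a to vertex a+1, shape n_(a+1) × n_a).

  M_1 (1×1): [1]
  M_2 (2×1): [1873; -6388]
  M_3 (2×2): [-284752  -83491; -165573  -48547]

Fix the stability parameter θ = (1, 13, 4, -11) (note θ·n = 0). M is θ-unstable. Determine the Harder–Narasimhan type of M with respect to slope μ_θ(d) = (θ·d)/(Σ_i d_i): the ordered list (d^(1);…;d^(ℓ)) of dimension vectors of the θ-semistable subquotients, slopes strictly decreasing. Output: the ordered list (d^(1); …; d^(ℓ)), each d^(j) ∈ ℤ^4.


Via rank(M_{q-1}∘⋯∘M_p): M ≅ I[1,4], I[3,4].
μ_θ-semistable layers: μ^(1)=2; μ^(2)=1; μ^(3)=-7/2

((0, 1, 1, 1); (1, 0, 0, 0); (0, 0, 1, 1))


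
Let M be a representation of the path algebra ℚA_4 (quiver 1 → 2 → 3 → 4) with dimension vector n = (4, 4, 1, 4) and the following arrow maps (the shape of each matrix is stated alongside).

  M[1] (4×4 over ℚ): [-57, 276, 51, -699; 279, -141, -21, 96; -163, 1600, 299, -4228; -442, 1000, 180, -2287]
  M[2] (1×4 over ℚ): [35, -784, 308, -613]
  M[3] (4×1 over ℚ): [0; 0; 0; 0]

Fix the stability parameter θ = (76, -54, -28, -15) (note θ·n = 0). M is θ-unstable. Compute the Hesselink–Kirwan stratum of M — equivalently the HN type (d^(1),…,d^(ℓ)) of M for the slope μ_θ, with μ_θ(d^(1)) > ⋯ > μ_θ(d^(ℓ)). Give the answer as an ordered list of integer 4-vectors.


Interval decomposition of M: I[1,1], I[1,2]^2, I[1,3], I[2,2], I[4,4]^4.
HN type (ℓ=5): μ^(1)=76; μ^(2)=11; μ^(3)=-2; μ^(4)=-15; μ^(5)=-54

((1, 0, 0, 0); (2, 2, 0, 0); (1, 1, 1, 0); (0, 0, 0, 4); (0, 1, 0, 0))


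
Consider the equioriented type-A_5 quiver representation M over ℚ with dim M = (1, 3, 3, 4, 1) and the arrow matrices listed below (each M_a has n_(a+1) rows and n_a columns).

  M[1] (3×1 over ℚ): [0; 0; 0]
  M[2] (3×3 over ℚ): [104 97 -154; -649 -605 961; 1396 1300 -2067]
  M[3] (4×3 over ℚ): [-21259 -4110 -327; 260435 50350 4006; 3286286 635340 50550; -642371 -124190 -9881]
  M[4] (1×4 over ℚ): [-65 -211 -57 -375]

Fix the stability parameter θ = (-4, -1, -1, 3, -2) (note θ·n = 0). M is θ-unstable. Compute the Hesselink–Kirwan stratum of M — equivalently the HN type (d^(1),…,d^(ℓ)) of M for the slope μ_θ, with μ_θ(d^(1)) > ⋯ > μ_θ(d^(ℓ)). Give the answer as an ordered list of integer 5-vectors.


Barcode: M ≅ I[1,1], I[2,3], I[2,4], I[2,5], I[4,4]^2. HN layers by μ_θ (4 steps, strictly decreasing):
  μ^(1)=3; μ^(2)=1/2; μ^(3)=-1; μ^(4)=-4

((0, 0, 0, 3, 0); (0, 0, 0, 1, 1); (0, 3, 3, 0, 0); (1, 0, 0, 0, 0))


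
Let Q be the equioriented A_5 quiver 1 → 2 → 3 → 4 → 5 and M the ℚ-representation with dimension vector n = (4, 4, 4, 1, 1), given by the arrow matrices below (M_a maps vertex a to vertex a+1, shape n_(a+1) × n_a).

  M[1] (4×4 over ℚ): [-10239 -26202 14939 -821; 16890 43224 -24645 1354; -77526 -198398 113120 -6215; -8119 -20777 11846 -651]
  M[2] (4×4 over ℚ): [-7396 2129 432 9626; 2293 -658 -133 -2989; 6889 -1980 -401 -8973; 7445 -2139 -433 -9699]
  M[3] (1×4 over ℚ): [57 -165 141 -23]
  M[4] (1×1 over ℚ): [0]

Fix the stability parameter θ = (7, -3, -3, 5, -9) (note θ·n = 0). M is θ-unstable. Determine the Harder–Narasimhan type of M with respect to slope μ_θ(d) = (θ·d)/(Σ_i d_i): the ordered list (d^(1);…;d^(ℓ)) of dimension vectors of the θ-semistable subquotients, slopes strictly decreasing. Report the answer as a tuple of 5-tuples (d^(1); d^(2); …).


Interval decomposition of M: I[1,2]^2, I[1,3], I[1,4], I[3,3]^2, I[5,5].
HN type (ℓ=5): μ^(1)=5; μ^(2)=2; μ^(3)=1/3; μ^(4)=-3; μ^(5)=-9

((0, 0, 0, 1, 0); (2, 2, 0, 0, 0); (2, 2, 2, 0, 0); (0, 0, 2, 0, 0); (0, 0, 0, 0, 1))


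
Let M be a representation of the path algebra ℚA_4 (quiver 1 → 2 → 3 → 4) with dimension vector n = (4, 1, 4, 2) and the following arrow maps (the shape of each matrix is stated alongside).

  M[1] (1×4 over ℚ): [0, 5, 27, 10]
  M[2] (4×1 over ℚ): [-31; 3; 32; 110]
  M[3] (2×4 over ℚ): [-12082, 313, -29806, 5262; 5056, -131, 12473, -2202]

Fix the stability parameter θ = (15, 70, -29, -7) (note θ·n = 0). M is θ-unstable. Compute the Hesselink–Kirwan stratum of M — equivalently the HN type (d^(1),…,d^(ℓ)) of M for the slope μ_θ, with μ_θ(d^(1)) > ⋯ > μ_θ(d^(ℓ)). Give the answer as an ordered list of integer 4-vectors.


Via rank(M_{q-1}∘⋯∘M_p): M ≅ I[1,1]^3, I[1,4], I[3,3]^2, I[3,4].
μ_θ-semistable layers: μ^(1)=15; μ^(2)=49/4; μ^(3)=-7; μ^(4)=-29

((3, 0, 0, 0); (1, 1, 1, 1); (0, 0, 0, 1); (0, 0, 3, 0))


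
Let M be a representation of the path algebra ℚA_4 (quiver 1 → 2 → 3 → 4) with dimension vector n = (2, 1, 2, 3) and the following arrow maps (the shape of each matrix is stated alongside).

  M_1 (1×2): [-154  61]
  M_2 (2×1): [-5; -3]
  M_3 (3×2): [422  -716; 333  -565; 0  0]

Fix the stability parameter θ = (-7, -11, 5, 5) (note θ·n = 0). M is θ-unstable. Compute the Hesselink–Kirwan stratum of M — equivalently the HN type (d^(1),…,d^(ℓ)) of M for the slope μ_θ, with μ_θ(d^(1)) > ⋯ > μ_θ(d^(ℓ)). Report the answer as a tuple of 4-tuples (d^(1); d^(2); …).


Barcode: M ≅ I[1,1], I[1,4], I[3,4], I[4,4]. HN layers by μ_θ (3 steps, strictly decreasing):
  μ^(1)=5; μ^(2)=-7; μ^(3)=-9

((0, 0, 2, 3); (1, 0, 0, 0); (1, 1, 0, 0))


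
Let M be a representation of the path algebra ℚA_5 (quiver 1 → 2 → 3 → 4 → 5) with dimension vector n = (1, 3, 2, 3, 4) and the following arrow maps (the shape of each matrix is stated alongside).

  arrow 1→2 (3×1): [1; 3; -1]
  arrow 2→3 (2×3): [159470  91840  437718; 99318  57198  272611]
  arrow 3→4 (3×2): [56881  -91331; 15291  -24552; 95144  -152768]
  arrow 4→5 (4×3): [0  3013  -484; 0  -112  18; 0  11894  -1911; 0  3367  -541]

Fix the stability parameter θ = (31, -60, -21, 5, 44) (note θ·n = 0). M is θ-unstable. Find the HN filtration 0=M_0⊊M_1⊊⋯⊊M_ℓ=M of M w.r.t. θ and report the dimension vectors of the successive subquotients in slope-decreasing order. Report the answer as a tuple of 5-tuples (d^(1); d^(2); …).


Barcode: M ≅ I[1,4], I[2,2], I[2,5], I[4,5], I[5,5]^2. HN layers by μ_θ (5 steps, strictly decreasing):
  μ^(1)=44; μ^(2)=5; μ^(3)=-50/3; μ^(4)=-21; μ^(5)=-60

((0, 0, 0, 0, 4); (0, 0, 0, 3, 0); (1, 1, 1, 0, 0); (0, 0, 1, 0, 0); (0, 2, 0, 0, 0))


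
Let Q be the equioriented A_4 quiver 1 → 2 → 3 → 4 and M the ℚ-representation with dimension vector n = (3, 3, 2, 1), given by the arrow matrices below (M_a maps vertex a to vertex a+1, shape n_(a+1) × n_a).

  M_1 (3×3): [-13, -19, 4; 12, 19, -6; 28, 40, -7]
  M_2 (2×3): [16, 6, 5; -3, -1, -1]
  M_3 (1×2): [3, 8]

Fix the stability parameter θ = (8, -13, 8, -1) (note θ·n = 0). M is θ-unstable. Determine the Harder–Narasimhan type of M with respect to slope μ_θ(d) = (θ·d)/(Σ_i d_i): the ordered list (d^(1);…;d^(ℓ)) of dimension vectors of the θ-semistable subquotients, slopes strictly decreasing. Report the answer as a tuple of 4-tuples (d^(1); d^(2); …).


Barcode: M ≅ I[1,2], I[1,3], I[1,4]. HN layers by μ_θ (3 steps, strictly decreasing):
  μ^(1)=8; μ^(2)=7/2; μ^(3)=-5/2

((0, 0, 1, 0); (0, 0, 1, 1); (3, 3, 0, 0))


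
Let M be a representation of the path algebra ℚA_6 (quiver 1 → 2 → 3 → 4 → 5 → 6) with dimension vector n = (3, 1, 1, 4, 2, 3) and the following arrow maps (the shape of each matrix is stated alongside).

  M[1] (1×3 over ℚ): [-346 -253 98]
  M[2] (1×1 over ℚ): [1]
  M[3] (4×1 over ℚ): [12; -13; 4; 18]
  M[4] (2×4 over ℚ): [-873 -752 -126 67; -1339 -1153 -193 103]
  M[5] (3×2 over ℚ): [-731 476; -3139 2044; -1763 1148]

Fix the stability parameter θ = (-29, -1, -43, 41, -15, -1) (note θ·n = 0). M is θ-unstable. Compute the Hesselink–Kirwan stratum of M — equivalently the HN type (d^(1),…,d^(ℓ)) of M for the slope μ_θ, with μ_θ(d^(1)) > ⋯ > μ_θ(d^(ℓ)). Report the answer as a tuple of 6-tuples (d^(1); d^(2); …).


Via rank(M_{q-1}∘⋯∘M_p): M ≅ I[1,1]^2, I[1,6], I[4,4]^2, I[4,5], I[6,6]^2.
μ_θ-semistable layers: μ^(1)=41; μ^(2)=13; μ^(3)=25/3; μ^(4)=-1; μ^(5)=-22; μ^(6)=-29

((0, 0, 0, 2, 0, 0); (0, 0, 0, 1, 1, 0); (0, 0, 0, 1, 1, 1); (0, 0, 0, 0, 0, 2); (0, 1, 1, 0, 0, 0); (3, 0, 0, 0, 0, 0))


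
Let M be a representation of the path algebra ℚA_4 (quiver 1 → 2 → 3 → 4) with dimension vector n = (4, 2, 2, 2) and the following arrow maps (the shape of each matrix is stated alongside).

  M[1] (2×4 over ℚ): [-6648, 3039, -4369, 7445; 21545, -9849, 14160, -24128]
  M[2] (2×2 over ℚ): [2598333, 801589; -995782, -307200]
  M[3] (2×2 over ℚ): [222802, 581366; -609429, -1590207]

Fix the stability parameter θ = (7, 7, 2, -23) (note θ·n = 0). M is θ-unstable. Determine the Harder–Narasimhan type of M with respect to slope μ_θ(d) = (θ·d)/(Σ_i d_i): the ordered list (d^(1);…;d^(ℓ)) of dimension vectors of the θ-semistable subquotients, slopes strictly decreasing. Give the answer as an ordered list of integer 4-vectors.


Via rank(M_{q-1}∘⋯∘M_p): M ≅ I[1,1]^2, I[1,3], I[1,4], I[4,4].
μ_θ-semistable layers: μ^(1)=7; μ^(2)=16/3; μ^(3)=-7/4; μ^(4)=-23

((2, 0, 0, 0); (1, 1, 1, 0); (1, 1, 1, 1); (0, 0, 0, 1))


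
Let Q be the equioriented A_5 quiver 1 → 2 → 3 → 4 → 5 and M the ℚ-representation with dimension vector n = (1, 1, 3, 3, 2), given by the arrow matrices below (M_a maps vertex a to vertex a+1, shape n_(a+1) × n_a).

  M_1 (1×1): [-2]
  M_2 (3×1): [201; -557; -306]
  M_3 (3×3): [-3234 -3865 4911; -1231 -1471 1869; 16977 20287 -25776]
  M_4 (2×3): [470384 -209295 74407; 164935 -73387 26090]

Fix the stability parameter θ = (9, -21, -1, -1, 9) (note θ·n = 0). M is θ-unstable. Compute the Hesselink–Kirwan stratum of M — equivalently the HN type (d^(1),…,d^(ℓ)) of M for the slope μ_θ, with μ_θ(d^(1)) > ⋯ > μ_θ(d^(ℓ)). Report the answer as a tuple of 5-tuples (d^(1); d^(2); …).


Via rank(M_{q-1}∘⋯∘M_p): M ≅ I[1,5], I[3,4], I[3,5].
μ_θ-semistable layers: μ^(1)=9; μ^(2)=-1; μ^(3)=-6

((0, 0, 0, 0, 2); (0, 0, 3, 3, 0); (1, 1, 0, 0, 0))


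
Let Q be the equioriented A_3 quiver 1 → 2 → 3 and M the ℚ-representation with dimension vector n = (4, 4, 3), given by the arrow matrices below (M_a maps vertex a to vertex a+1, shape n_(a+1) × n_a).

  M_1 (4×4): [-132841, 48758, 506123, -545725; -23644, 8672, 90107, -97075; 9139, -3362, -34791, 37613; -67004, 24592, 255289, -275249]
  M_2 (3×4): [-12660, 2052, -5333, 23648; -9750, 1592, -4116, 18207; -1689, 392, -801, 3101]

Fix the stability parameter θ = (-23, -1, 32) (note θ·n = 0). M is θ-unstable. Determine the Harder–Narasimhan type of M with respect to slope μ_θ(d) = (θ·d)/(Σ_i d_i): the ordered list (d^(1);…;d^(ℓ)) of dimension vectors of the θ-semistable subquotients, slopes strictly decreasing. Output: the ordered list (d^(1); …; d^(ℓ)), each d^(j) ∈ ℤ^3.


Barcode: M ≅ I[1,1]^2, I[1,3]^2, I[2,2], I[2,3]. HN layers by μ_θ (3 steps, strictly decreasing):
  μ^(1)=32; μ^(2)=-1; μ^(3)=-23

((0, 0, 3); (0, 4, 0); (4, 0, 0))


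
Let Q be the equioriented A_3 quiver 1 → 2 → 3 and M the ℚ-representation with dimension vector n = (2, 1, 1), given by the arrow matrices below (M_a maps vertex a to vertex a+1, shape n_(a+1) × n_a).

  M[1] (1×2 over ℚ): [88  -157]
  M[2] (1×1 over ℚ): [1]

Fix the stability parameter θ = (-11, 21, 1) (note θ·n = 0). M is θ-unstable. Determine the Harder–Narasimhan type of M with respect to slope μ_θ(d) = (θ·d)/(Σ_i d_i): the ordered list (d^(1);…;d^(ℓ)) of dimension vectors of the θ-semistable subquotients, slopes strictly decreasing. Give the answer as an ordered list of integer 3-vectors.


Barcode: M ≅ I[1,1], I[1,3]. HN layers by μ_θ (2 steps, strictly decreasing):
  μ^(1)=11; μ^(2)=-11

((0, 1, 1); (2, 0, 0))


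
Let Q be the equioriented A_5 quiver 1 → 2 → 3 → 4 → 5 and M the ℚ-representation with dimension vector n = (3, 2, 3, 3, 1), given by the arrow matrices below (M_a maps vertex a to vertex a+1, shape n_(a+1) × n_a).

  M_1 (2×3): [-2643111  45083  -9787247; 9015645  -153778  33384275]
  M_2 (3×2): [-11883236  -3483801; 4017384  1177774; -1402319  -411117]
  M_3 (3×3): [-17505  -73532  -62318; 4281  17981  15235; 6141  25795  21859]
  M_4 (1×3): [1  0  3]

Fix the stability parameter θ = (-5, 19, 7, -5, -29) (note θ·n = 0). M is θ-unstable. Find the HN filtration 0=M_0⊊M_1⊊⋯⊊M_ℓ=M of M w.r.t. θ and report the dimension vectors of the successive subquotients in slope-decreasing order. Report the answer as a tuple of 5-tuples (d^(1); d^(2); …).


Via rank(M_{q-1}∘⋯∘M_p): M ≅ I[1,1], I[1,4], I[1,5], I[3,4].
μ_θ-semistable layers: μ^(1)=7; μ^(2)=1; μ^(3)=-2; μ^(4)=-5

((0, 1, 1, 1, 0); (0, 0, 1, 1, 0); (0, 1, 1, 1, 1); (3, 0, 0, 0, 0))


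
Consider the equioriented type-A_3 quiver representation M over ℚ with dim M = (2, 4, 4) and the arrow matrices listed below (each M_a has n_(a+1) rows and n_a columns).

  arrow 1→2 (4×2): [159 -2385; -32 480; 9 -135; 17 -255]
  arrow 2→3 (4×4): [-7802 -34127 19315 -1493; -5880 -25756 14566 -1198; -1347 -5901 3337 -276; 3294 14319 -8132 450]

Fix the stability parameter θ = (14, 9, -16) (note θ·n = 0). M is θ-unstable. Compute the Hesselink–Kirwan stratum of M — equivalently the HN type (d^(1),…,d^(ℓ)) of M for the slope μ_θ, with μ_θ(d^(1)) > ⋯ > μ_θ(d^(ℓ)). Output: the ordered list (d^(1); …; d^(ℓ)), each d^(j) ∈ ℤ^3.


Interval decomposition of M: I[1,1], I[1,2], I[2,3]^3, I[3,3].
HN type (ℓ=4): μ^(1)=14; μ^(2)=23/2; μ^(3)=-7/2; μ^(4)=-16

((1, 0, 0); (1, 1, 0); (0, 3, 3); (0, 0, 1))


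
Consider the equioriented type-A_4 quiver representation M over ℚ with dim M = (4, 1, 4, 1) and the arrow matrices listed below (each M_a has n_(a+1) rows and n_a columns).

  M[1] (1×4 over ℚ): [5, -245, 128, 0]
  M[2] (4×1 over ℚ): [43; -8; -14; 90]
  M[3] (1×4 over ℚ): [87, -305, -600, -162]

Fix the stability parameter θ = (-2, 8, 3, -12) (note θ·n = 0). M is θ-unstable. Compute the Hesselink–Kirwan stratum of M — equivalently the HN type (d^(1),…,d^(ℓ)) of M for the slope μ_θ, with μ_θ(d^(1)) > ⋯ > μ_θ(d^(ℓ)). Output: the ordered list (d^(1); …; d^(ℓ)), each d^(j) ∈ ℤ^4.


Via rank(M_{q-1}∘⋯∘M_p): M ≅ I[1,1]^3, I[1,4], I[3,3]^3.
μ_θ-semistable layers: μ^(1)=3; μ^(2)=-1/3; μ^(3)=-2

((0, 0, 3, 0); (0, 1, 1, 1); (4, 0, 0, 0))


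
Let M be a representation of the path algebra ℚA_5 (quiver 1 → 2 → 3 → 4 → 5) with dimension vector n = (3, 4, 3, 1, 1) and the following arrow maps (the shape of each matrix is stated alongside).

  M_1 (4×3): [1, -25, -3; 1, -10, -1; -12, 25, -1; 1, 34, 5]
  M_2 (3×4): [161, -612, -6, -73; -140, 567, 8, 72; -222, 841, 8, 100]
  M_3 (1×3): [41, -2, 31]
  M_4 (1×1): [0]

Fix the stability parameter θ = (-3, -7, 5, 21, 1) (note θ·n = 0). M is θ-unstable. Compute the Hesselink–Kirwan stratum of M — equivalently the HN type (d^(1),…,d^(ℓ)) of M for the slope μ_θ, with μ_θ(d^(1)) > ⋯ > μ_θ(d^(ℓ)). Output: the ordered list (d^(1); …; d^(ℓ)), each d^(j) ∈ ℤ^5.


Barcode: M ≅ I[1,2], I[1,3], I[1,4], I[2,3], I[5,5]. HN layers by μ_θ (5 steps, strictly decreasing):
  μ^(1)=21; μ^(2)=5; μ^(3)=1; μ^(4)=-5; μ^(5)=-7

((0, 0, 0, 1, 0); (0, 0, 3, 0, 0); (0, 0, 0, 0, 1); (3, 3, 0, 0, 0); (0, 1, 0, 0, 0))


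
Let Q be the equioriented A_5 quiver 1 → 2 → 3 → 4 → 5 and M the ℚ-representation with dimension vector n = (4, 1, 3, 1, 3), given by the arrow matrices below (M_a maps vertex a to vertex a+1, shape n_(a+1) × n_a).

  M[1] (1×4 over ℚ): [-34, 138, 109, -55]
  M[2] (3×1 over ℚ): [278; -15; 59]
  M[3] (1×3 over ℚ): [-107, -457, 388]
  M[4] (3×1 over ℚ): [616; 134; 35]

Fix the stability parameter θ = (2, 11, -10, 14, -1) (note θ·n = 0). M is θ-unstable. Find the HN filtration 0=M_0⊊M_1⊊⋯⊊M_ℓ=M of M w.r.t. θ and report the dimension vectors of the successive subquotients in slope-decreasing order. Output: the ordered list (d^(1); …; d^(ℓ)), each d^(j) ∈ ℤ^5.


Barcode: M ≅ I[1,1]^3, I[1,5], I[3,3]^2, I[5,5]^2. HN layers by μ_θ (5 steps, strictly decreasing):
  μ^(1)=13/2; μ^(2)=2; μ^(3)=1; μ^(4)=-1; μ^(5)=-10

((0, 0, 0, 1, 1); (3, 0, 0, 0, 0); (1, 1, 1, 0, 0); (0, 0, 0, 0, 2); (0, 0, 2, 0, 0))


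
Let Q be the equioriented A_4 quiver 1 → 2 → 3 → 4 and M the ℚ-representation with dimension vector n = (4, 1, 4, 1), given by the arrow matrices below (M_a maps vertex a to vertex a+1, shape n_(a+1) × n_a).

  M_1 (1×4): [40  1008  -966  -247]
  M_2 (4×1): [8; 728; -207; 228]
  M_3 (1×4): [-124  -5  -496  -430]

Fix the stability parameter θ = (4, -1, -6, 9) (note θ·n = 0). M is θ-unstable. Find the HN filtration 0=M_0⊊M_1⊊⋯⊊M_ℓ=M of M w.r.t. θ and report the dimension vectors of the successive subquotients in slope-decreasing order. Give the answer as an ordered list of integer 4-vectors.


Via rank(M_{q-1}∘⋯∘M_p): M ≅ I[1,1]^3, I[1,3], I[3,3]^2, I[3,4].
μ_θ-semistable layers: μ^(1)=9; μ^(2)=4; μ^(3)=-1; μ^(4)=-6

((0, 0, 0, 1); (3, 0, 0, 0); (1, 1, 1, 0); (0, 0, 3, 0))


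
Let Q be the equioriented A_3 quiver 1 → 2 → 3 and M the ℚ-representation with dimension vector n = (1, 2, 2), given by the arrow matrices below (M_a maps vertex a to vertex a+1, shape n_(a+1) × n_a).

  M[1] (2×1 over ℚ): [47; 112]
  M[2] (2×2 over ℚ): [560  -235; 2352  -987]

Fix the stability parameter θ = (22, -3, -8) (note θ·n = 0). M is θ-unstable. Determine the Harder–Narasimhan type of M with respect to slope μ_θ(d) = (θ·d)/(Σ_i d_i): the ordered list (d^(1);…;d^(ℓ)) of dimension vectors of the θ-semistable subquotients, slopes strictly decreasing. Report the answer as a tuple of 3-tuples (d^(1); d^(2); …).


Via rank(M_{q-1}∘⋯∘M_p): M ≅ I[1,2], I[2,3], I[3,3].
μ_θ-semistable layers: μ^(1)=19/2; μ^(2)=-11/2; μ^(3)=-8

((1, 1, 0); (0, 1, 1); (0, 0, 1))


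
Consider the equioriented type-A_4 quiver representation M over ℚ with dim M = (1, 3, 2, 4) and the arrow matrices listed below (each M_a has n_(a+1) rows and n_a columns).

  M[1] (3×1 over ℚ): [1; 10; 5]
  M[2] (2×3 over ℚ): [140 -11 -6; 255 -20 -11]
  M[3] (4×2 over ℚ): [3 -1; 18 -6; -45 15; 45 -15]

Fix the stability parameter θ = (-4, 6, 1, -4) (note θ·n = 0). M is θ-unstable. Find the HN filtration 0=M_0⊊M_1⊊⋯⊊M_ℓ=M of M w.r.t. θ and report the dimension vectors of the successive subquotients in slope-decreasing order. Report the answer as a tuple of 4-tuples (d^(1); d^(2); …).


Barcode: M ≅ I[1,2], I[2,3], I[2,4], I[4,4]^3. HN layers by μ_θ (4 steps, strictly decreasing):
  μ^(1)=6; μ^(2)=7/2; μ^(3)=1; μ^(4)=-4

((0, 1, 0, 0); (0, 1, 1, 0); (0, 1, 1, 1); (1, 0, 0, 3))


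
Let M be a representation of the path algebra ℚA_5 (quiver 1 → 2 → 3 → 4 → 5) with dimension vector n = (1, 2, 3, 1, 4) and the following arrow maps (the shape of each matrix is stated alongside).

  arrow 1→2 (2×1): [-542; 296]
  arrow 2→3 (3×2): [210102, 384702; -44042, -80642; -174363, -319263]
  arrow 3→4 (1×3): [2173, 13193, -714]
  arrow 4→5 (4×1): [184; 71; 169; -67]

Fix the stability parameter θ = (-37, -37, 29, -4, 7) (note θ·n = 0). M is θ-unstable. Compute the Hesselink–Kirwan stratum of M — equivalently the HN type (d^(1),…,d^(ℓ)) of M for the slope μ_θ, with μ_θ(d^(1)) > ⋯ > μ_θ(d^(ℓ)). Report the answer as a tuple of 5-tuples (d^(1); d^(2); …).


Barcode: M ≅ I[1,5], I[2,2], I[3,3]^2, I[5,5]^3. HN layers by μ_θ (4 steps, strictly decreasing):
  μ^(1)=29; μ^(2)=32/3; μ^(3)=7; μ^(4)=-37

((0, 0, 2, 0, 0); (0, 0, 1, 1, 1); (0, 0, 0, 0, 3); (1, 2, 0, 0, 0))


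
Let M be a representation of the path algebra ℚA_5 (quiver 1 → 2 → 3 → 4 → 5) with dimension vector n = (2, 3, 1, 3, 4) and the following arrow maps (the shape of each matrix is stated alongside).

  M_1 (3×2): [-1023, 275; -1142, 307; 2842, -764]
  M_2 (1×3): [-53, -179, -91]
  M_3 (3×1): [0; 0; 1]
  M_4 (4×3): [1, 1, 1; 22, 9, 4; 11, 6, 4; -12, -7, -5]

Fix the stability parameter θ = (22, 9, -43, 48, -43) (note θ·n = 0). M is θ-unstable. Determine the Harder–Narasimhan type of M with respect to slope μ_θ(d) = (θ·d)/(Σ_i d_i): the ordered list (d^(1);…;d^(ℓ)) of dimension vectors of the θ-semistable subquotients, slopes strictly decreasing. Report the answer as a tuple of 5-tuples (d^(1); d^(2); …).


Barcode: M ≅ I[1,2], I[1,5], I[2,2], I[4,5]^2, I[5,5]. HN layers by μ_θ (5 steps, strictly decreasing):
  μ^(1)=31/2; μ^(2)=9; μ^(3)=5/2; μ^(4)=-4; μ^(5)=-43

((1, 1, 0, 0, 0); (0, 1, 0, 0, 0); (0, 0, 0, 3, 3); (1, 1, 1, 0, 0); (0, 0, 0, 0, 1))


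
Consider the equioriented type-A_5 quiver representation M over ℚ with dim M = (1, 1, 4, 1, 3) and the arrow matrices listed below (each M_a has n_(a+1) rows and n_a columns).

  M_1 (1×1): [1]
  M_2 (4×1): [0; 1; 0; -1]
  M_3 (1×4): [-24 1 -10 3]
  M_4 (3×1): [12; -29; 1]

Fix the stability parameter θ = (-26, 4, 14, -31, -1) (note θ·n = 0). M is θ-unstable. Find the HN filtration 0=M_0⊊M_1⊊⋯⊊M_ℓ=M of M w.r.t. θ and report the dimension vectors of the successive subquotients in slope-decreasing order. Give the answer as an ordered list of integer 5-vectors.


Via rank(M_{q-1}∘⋯∘M_p): M ≅ I[1,5], I[3,3]^3, I[5,5]^2.
μ_θ-semistable layers: μ^(1)=14; μ^(2)=-1; μ^(3)=-13/3; μ^(4)=-26

((0, 0, 3, 0, 0); (0, 0, 0, 0, 3); (0, 1, 1, 1, 0); (1, 0, 0, 0, 0))


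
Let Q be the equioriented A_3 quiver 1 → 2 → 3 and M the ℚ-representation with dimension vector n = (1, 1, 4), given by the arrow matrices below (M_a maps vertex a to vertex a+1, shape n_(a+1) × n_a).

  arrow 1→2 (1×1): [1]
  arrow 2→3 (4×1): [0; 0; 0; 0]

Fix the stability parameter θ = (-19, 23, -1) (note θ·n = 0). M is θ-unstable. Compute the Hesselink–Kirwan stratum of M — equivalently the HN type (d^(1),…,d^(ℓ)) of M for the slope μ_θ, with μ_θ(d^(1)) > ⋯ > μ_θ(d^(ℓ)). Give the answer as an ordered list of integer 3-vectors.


Interval decomposition of M: I[1,2], I[3,3]^4.
HN type (ℓ=3): μ^(1)=23; μ^(2)=-1; μ^(3)=-19

((0, 1, 0); (0, 0, 4); (1, 0, 0))


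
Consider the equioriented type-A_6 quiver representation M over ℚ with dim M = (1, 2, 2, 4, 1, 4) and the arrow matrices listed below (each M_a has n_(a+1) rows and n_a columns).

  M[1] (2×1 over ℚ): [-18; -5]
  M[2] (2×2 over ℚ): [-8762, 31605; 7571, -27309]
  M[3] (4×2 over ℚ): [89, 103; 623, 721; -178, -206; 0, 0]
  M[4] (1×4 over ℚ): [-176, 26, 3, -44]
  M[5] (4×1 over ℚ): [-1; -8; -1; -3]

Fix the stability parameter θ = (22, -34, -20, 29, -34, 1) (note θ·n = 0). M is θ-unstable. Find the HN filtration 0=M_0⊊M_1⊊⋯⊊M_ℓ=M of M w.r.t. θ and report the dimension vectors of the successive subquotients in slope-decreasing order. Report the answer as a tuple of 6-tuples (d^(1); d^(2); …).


Via rank(M_{q-1}∘⋯∘M_p): M ≅ I[1,3], I[2,4], I[4,4]^2, I[4,6], I[6,6]^3.
μ_θ-semistable layers: μ^(1)=29; μ^(2)=1; μ^(3)=-5/2; μ^(4)=-32/3; μ^(5)=-20; μ^(6)=-34

((0, 0, 0, 3, 0, 0); (0, 0, 0, 0, 0, 4); (0, 0, 0, 1, 1, 0); (1, 1, 1, 0, 0, 0); (0, 0, 1, 0, 0, 0); (0, 1, 0, 0, 0, 0))


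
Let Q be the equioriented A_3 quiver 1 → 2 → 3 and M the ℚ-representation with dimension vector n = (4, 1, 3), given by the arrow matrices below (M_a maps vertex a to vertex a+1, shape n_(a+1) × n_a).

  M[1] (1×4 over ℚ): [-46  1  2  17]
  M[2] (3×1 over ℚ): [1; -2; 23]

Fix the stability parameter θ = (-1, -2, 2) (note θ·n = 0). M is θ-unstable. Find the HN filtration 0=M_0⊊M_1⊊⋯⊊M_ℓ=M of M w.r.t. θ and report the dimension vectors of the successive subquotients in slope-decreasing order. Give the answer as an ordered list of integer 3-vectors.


Via rank(M_{q-1}∘⋯∘M_p): M ≅ I[1,1]^3, I[1,3], I[3,3]^2.
μ_θ-semistable layers: μ^(1)=2; μ^(2)=-1; μ^(3)=-3/2

((0, 0, 3); (3, 0, 0); (1, 1, 0))


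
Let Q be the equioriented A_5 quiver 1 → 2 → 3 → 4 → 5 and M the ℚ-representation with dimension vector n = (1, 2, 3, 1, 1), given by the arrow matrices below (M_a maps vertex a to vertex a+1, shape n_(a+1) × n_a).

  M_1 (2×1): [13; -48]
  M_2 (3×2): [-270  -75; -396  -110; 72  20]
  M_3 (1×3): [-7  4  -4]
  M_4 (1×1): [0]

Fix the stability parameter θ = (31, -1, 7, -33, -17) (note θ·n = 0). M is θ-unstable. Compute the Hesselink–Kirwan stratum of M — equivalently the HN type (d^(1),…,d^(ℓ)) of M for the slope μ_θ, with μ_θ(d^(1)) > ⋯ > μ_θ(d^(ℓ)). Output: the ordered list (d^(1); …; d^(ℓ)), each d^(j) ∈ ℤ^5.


Barcode: M ≅ I[1,4], I[2,2], I[3,3]^2, I[5,5]. HN layers by μ_θ (4 steps, strictly decreasing):
  μ^(1)=7; μ^(2)=1; μ^(3)=-1; μ^(4)=-17

((0, 0, 2, 0, 0); (1, 1, 1, 1, 0); (0, 1, 0, 0, 0); (0, 0, 0, 0, 1))


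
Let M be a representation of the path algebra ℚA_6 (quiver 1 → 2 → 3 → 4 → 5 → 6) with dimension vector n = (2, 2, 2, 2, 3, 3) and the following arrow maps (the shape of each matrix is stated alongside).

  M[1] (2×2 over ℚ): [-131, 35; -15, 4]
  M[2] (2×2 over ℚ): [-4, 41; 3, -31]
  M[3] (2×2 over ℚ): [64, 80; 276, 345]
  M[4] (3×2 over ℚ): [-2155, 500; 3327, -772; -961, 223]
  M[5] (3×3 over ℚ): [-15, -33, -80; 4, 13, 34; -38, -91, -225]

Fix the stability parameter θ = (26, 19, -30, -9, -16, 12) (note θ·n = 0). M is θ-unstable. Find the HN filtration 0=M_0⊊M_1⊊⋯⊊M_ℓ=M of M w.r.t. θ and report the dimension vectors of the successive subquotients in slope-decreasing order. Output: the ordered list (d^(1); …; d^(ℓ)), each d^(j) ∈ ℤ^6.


Interval decomposition of M: I[1,3], I[1,6], I[4,6], I[5,6].
HN type (ℓ=5): μ^(1)=12; μ^(2)=5; μ^(3)=-2; μ^(4)=-25/2; μ^(5)=-16

((0, 0, 0, 0, 0, 3); (1, 1, 1, 0, 0, 0); (1, 1, 1, 1, 1, 0); (0, 0, 0, 1, 1, 0); (0, 0, 0, 0, 1, 0))


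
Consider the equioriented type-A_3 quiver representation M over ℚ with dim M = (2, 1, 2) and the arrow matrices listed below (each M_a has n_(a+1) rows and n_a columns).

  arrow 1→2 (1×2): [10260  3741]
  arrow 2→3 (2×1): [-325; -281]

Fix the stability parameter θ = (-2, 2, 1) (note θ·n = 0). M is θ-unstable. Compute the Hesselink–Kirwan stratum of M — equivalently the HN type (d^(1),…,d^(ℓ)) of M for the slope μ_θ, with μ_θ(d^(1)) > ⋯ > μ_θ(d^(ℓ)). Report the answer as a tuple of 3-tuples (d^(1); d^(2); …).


Interval decomposition of M: I[1,1], I[1,3], I[3,3].
HN type (ℓ=3): μ^(1)=3/2; μ^(2)=1; μ^(3)=-2

((0, 1, 1); (0, 0, 1); (2, 0, 0))


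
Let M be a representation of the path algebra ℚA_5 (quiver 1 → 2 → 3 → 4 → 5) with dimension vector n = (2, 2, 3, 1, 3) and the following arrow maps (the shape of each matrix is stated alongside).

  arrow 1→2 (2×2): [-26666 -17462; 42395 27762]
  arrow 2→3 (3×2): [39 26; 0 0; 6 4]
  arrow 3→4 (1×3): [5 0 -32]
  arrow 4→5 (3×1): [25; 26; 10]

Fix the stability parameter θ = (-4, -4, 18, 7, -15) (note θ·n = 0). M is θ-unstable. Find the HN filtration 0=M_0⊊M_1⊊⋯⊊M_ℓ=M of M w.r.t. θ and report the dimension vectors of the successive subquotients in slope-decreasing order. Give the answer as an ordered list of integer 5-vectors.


Interval decomposition of M: I[1,2], I[1,5], I[3,3]^2, I[5,5]^2.
HN type (ℓ=4): μ^(1)=18; μ^(2)=10/3; μ^(3)=-4; μ^(4)=-15

((0, 0, 2, 0, 0); (0, 0, 1, 1, 1); (2, 2, 0, 0, 0); (0, 0, 0, 0, 2))


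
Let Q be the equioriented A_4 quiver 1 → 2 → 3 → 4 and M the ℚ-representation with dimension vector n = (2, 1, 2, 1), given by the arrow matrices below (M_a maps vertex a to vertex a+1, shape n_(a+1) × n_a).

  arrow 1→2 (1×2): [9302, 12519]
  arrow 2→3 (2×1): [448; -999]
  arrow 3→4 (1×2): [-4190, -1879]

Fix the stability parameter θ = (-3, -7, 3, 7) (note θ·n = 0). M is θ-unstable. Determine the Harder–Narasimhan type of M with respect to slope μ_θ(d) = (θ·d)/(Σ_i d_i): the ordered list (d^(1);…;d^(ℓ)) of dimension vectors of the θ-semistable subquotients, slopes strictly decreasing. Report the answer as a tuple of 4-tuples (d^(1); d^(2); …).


Interval decomposition of M: I[1,1], I[1,4], I[3,3].
HN type (ℓ=4): μ^(1)=7; μ^(2)=3; μ^(3)=-3; μ^(4)=-5

((0, 0, 0, 1); (0, 0, 2, 0); (1, 0, 0, 0); (1, 1, 0, 0))


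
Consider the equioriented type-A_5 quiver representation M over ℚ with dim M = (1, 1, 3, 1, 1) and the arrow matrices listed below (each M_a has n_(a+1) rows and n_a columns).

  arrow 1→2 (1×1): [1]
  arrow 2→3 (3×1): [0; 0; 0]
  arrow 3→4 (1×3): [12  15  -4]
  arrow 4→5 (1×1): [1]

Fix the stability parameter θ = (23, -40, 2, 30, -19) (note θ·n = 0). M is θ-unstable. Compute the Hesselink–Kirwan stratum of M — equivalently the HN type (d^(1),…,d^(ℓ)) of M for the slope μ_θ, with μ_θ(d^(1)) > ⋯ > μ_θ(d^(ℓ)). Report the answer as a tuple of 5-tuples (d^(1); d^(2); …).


Barcode: M ≅ I[1,2], I[3,3]^2, I[3,5]. HN layers by μ_θ (3 steps, strictly decreasing):
  μ^(1)=11/2; μ^(2)=2; μ^(3)=-17/2

((0, 0, 0, 1, 1); (0, 0, 3, 0, 0); (1, 1, 0, 0, 0))


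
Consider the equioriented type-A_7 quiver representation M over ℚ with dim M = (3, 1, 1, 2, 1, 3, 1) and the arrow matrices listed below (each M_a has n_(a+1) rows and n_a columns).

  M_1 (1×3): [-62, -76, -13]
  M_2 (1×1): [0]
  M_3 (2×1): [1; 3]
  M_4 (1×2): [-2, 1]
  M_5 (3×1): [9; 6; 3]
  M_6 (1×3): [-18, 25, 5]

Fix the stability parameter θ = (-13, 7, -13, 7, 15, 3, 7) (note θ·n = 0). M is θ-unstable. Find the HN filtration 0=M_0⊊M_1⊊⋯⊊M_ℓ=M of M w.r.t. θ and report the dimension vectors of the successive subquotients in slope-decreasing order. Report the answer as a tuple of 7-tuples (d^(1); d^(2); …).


Interval decomposition of M: I[1,1]^2, I[1,2], I[3,7], I[4,4], I[6,6]^2.
HN type (ℓ=4): μ^(1)=25/3; μ^(2)=7; μ^(3)=3; μ^(4)=-13

((0, 0, 0, 0, 1, 1, 1); (0, 1, 0, 2, 0, 0, 0); (0, 0, 0, 0, 0, 2, 0); (3, 0, 1, 0, 0, 0, 0))


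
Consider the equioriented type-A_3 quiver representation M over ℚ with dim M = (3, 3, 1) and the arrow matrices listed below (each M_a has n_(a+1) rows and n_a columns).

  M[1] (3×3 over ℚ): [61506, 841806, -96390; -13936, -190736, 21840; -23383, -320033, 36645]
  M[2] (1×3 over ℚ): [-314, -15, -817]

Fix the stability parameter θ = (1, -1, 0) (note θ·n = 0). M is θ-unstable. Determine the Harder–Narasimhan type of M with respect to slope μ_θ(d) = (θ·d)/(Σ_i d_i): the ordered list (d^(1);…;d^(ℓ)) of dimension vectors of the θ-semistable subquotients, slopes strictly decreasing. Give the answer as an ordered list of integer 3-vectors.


Interval decomposition of M: I[1,1]^2, I[1,3], I[2,2]^2.
HN type (ℓ=3): μ^(1)=1; μ^(2)=0; μ^(3)=-1

((2, 0, 0); (1, 1, 1); (0, 2, 0))


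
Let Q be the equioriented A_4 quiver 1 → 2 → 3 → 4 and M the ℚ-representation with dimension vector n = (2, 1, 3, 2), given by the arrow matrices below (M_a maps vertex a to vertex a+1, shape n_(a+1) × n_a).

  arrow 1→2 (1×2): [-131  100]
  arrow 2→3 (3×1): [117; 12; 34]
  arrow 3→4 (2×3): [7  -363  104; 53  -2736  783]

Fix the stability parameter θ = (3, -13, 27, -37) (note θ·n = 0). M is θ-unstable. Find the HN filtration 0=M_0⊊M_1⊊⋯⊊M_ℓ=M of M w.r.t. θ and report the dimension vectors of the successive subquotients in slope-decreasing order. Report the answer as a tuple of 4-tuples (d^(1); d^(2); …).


Via rank(M_{q-1}∘⋯∘M_p): M ≅ I[1,1], I[1,4], I[3,3], I[3,4].
μ_θ-semistable layers: μ^(1)=27; μ^(2)=3; μ^(3)=-5

((0, 0, 1, 0); (1, 0, 0, 0); (1, 1, 2, 2))


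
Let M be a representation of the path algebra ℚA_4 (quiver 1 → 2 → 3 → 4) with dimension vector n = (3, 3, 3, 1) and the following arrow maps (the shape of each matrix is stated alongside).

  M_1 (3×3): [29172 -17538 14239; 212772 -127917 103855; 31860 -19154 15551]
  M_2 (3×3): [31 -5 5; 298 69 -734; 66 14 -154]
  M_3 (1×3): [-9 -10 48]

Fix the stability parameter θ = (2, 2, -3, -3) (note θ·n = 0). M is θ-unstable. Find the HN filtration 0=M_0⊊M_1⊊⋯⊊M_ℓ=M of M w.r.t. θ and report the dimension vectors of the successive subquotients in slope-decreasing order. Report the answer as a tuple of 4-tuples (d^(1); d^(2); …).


Via rank(M_{q-1}∘⋯∘M_p): M ≅ I[1,1], I[1,2], I[1,4], I[2,3], I[3,3].
μ_θ-semistable layers: μ^(1)=2; μ^(2)=-1/2; μ^(3)=-3

((2, 1, 0, 0); (1, 2, 2, 1); (0, 0, 1, 0))


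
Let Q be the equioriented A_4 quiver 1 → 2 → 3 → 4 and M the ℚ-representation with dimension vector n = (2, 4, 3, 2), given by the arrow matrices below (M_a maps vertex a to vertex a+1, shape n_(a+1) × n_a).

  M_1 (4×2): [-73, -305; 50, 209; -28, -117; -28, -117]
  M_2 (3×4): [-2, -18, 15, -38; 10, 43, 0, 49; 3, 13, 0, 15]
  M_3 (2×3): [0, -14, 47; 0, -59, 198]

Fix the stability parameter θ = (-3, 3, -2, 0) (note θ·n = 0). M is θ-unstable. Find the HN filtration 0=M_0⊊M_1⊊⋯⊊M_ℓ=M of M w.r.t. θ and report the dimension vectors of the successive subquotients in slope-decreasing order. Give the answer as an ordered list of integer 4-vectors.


Via rank(M_{q-1}∘⋯∘M_p): M ≅ I[1,4]^2, I[2,2], I[2,3].
μ_θ-semistable layers: μ^(1)=3; μ^(2)=1/2; μ^(3)=1/3; μ^(4)=-3

((0, 1, 0, 0); (0, 1, 1, 0); (0, 2, 2, 2); (2, 0, 0, 0))


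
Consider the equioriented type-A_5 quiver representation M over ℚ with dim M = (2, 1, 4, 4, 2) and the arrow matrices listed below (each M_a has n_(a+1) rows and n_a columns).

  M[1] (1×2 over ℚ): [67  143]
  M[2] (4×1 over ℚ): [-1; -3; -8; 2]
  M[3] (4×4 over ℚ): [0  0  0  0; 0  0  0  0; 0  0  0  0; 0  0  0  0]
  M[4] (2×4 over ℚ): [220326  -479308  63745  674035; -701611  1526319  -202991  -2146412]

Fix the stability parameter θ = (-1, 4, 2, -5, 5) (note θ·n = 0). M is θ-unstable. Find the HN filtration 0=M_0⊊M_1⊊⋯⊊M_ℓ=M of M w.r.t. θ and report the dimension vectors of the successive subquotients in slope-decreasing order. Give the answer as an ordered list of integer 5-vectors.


Via rank(M_{q-1}∘⋯∘M_p): M ≅ I[1,1], I[1,3], I[3,3]^3, I[4,4]^2, I[4,5]^2.
μ_θ-semistable layers: μ^(1)=5; μ^(2)=3; μ^(3)=2; μ^(4)=-1; μ^(5)=-5

((0, 0, 0, 0, 2); (0, 1, 1, 0, 0); (0, 0, 3, 0, 0); (2, 0, 0, 0, 0); (0, 0, 0, 4, 0))
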